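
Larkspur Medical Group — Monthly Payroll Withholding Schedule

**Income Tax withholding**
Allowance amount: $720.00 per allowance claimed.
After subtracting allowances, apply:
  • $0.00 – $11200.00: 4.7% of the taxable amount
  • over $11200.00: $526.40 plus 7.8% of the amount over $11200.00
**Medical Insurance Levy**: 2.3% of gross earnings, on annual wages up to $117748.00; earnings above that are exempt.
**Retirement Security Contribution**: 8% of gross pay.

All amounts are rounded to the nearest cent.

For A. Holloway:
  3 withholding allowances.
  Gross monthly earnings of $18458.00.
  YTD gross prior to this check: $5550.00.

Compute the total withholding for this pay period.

Income Tax: taxable = $18458.00 − 3×$720.00 = $16298.00
  $526.40 + 7.8% × ($16298.00 − $11200.00) = $526.40 + 7.8% × $5098.00 = $924.04
Medical Insurance Levy: 2.3% × $18458.00 = $424.53
Retirement Security Contribution: 8% × $18458.00 = $1476.64
Total: $924.04 + $424.53 + $1476.64 = $2825.21

$2825.21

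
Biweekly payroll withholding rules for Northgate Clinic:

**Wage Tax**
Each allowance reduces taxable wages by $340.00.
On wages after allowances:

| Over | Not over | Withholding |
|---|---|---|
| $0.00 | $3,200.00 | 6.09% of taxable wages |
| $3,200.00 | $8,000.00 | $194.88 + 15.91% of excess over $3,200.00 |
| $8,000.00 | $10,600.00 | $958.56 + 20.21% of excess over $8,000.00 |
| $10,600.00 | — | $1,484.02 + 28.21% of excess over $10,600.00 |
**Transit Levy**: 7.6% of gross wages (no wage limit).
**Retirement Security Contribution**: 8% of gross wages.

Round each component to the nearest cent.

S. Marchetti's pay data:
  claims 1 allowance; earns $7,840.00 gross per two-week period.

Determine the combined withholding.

$2,102.05

Wage Tax: taxable = $7,840.00 − 1×$340.00 = $7,500.00
  $194.88 + 15.91% × ($7,500.00 − $3,200.00) = $194.88 + 15.91% × $4,300.00 = $879.01
Transit Levy: 7.6% × $7,840.00 = $595.84
Retirement Security Contribution: 8% × $7,840.00 = $627.20
Total: $879.01 + $595.84 + $627.20 = $2,102.05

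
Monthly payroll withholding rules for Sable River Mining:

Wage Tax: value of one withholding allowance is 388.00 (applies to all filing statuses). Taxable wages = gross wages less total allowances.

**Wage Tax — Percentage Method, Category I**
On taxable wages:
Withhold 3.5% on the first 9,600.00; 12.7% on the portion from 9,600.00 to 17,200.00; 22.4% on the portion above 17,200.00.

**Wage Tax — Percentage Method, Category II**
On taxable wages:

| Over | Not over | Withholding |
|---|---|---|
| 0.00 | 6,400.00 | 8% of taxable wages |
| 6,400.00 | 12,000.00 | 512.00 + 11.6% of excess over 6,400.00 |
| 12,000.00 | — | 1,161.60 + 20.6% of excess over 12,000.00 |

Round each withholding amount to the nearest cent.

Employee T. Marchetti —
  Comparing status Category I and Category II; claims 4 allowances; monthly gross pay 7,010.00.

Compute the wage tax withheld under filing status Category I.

Wage Tax (Category I): taxable = 7,010.00 − 4×388.00 = 5,458.00
  3.5% × 5,458.00 = 191.03

191.03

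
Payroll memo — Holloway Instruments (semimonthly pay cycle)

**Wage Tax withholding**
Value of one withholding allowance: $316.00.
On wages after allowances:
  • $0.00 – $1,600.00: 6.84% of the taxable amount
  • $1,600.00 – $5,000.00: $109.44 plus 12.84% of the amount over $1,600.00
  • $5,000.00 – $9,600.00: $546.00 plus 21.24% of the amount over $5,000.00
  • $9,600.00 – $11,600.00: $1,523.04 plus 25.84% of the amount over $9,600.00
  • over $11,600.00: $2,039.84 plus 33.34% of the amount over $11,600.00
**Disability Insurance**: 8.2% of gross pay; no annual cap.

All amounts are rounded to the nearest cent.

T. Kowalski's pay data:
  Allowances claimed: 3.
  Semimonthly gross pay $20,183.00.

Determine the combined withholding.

$6,240.36

Wage Tax: taxable = $20,183.00 − 3×$316.00 = $19,235.00
  $2,039.84 + 33.34% × ($19,235.00 − $11,600.00) = $2,039.84 + 33.34% × $7,635.00 = $4,585.35
Disability Insurance: 8.2% × $20,183.00 = $1,655.01
Total: $4,585.35 + $1,655.01 = $6,240.36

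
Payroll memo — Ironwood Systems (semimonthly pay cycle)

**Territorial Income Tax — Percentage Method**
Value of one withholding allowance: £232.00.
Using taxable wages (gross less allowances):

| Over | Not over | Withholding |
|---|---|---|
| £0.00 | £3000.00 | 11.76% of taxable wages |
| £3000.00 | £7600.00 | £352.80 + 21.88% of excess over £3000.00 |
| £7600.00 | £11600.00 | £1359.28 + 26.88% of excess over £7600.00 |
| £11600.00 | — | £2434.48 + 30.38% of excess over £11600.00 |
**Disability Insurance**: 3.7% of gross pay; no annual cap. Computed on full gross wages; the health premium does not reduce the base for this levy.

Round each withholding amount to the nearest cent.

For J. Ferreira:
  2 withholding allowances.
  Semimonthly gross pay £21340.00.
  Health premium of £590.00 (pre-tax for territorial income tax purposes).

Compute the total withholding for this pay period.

£5862.87

Territorial Income Tax: taxable = £21340.00 − £590.00 − 2×£232.00 = £20286.00
  £2434.48 + 30.38% × (£20286.00 − £11600.00) = £2434.48 + 30.38% × £8686.00 = £5073.29
Disability Insurance: 3.7% × £21340.00 = £789.58
Total: £5073.29 + £789.58 = £5862.87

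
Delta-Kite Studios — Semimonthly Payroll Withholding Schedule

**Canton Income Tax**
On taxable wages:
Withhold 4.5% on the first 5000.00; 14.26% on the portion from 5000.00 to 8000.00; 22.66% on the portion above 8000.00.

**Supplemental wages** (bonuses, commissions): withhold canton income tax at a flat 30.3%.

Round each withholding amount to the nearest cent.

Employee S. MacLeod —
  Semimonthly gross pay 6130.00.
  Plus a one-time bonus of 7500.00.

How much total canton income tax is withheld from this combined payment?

Canton Income Tax: taxable = 6130.00
  225.00 + 14.26% × (6130.00 − 5000.00) = 225.00 + 14.26% × 1130.00 = 386.14
Supplemental (30.3% flat on bonus): 30.3% × 7500.00 = 2272.50
Total canton income tax: 386.14 + 2272.50 = 2658.64

2658.64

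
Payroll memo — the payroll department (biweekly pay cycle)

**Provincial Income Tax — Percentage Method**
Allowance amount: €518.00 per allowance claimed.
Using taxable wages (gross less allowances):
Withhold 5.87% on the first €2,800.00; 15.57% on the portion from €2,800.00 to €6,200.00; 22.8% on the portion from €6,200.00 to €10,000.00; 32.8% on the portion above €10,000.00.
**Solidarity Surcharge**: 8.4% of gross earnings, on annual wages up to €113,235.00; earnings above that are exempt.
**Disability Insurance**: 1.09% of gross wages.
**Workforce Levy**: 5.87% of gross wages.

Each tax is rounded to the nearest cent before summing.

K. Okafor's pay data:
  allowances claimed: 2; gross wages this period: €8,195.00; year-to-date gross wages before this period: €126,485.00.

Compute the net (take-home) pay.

€6,712.23

Provincial Income Tax: taxable = €8,195.00 − 2×€518.00 = €7,159.00
  €693.74 + 22.8% × (€7,159.00 − €6,200.00) = €693.74 + 22.8% × €959.00 = €912.39
Solidarity Surcharge: YTD €126,485.00 ≥ cap €113,235.00 → €0.00
Disability Insurance: 1.09% × €8,195.00 = €89.33
Workforce Levy: 5.87% × €8,195.00 = €481.05
Total withheld: €912.39 + €0.00 + €89.33 + €481.05 = €1,482.77
Net pay: €8,195.00 − €1,482.77 = €6,712.23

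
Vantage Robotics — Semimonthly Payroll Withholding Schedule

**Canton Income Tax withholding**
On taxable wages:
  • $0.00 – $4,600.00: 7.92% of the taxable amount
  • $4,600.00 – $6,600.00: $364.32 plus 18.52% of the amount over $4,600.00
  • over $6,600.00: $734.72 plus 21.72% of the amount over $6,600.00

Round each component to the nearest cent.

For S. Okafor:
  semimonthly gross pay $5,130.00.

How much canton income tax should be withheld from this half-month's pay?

$462.48

Canton Income Tax: taxable = $5,130.00
  $364.32 + 18.52% × ($5,130.00 − $4,600.00) = $364.32 + 18.52% × $530.00 = $462.48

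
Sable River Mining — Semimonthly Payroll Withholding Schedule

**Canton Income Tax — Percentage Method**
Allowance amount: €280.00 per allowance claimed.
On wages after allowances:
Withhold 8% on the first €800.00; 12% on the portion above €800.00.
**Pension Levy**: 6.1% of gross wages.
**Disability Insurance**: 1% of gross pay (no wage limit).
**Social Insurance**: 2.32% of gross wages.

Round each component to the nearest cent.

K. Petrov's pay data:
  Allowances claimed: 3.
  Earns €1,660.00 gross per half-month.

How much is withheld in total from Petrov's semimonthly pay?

€222.77

Canton Income Tax: taxable = €1,660.00 − 3×€280.00 = €820.00
  €64.00 + 12% × (€820.00 − €800.00) = €64.00 + 12% × €20.00 = €66.40
Pension Levy: 6.1% × €1,660.00 = €101.26
Disability Insurance: 1% × €1,660.00 = €16.60
Social Insurance: 2.32% × €1,660.00 = €38.51
Total: €66.40 + €101.26 + €16.60 + €38.51 = €222.77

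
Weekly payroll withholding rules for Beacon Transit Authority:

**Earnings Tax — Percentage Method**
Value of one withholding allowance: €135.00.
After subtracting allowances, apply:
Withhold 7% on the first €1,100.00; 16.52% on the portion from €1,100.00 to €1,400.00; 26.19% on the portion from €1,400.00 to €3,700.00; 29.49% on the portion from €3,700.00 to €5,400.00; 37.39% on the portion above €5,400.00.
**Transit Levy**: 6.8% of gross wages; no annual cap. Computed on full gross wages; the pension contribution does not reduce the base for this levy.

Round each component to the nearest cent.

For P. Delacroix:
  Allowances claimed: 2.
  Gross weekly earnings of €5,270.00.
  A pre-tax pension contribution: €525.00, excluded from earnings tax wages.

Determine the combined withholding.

Earnings Tax: taxable = €5,270.00 − €525.00 − 2×€135.00 = €4,475.00
  €728.93 + 29.49% × (€4,475.00 − €3,700.00) = €728.93 + 29.49% × €775.00 = €957.48
Transit Levy: 6.8% × €5,270.00 = €358.36
Total: €957.48 + €358.36 = €1,315.84

€1,315.84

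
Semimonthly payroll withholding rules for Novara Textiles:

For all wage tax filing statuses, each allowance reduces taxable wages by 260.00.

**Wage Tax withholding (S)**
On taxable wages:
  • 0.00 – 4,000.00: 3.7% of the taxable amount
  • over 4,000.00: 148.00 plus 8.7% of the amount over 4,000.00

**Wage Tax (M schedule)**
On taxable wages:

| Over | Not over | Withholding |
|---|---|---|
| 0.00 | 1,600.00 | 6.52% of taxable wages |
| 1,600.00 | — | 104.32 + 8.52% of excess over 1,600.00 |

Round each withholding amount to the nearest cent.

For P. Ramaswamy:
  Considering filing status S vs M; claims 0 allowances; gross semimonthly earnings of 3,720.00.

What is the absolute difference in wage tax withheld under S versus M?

Wage Tax (S): taxable = 3,720.00
  3.7% × 3,720.00 = 137.64
Wage Tax (M): taxable = 3,720.00
  104.32 + 8.52% × (3,720.00 − 1,600.00) = 104.32 + 8.52% × 2,120.00 = 284.94
Difference: |137.64 − 284.94| = 147.30 (higher under M)

147.30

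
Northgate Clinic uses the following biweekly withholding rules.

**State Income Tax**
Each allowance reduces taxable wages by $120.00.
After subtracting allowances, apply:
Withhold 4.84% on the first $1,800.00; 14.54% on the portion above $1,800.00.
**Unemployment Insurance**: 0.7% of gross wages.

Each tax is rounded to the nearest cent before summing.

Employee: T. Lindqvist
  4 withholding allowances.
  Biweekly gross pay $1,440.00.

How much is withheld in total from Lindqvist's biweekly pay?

State Income Tax: taxable = $1,440.00 − 4×$120.00 = $960.00
  4.84% × $960.00 = $46.46
Unemployment Insurance: 0.7% × $1,440.00 = $10.08
Total: $46.46 + $10.08 = $56.54

$56.54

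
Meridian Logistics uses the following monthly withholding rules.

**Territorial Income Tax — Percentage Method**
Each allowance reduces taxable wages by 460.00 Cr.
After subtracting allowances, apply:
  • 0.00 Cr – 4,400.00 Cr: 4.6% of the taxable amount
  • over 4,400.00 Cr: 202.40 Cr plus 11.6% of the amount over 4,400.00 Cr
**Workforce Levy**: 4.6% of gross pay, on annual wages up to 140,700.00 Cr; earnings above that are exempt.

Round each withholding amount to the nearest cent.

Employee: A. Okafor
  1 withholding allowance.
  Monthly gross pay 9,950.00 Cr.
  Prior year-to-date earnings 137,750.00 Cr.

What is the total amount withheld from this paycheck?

928.54 Cr

Territorial Income Tax: taxable = 9,950.00 Cr − 1×460.00 Cr = 9,490.00 Cr
  202.40 Cr + 11.6% × (9,490.00 Cr − 4,400.00 Cr) = 202.40 Cr + 11.6% × 5,090.00 Cr = 792.84 Cr
Workforce Levy: cap 140,700.00 Cr − YTD 137,750.00 Cr = 2,950.00 Cr subject; 4.6% × 2,950.00 Cr = 135.70 Cr
Total: 792.84 Cr + 135.70 Cr = 928.54 Cr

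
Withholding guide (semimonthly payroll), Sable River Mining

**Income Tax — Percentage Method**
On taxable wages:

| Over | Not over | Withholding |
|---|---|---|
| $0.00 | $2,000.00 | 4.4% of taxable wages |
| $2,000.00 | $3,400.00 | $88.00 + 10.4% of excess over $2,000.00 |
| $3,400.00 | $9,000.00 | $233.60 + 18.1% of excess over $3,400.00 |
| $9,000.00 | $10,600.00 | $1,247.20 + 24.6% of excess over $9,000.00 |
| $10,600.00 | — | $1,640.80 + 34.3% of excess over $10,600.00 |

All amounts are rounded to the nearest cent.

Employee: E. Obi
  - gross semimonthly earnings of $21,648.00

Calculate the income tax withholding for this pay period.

$5,430.26

Income Tax: taxable = $21,648.00
  $1,640.80 + 34.3% × ($21,648.00 − $10,600.00) = $1,640.80 + 34.3% × $11,048.00 = $5,430.26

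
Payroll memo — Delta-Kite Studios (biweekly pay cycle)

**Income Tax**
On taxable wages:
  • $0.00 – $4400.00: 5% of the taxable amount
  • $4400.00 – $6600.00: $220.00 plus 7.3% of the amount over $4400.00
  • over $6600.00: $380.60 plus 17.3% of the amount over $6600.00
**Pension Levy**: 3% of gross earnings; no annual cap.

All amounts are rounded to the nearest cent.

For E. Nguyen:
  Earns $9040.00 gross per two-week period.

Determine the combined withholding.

Income Tax: taxable = $9040.00
  $380.60 + 17.3% × ($9040.00 − $6600.00) = $380.60 + 17.3% × $2440.00 = $802.72
Pension Levy: 3% × $9040.00 = $271.20
Total: $802.72 + $271.20 = $1073.92

$1073.92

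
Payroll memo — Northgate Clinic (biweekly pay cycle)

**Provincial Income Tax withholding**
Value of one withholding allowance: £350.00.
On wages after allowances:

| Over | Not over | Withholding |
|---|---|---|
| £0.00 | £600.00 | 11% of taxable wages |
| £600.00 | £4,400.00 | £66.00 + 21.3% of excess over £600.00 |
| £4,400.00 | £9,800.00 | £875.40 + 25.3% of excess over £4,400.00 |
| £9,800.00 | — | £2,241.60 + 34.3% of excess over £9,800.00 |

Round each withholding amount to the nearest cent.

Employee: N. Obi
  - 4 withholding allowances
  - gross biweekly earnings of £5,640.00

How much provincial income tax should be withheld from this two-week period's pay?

Provincial Income Tax: taxable = £5,640.00 − 4×£350.00 = £4,240.00
  £66.00 + 21.3% × (£4,240.00 − £600.00) = £66.00 + 21.3% × £3,640.00 = £841.32

£841.32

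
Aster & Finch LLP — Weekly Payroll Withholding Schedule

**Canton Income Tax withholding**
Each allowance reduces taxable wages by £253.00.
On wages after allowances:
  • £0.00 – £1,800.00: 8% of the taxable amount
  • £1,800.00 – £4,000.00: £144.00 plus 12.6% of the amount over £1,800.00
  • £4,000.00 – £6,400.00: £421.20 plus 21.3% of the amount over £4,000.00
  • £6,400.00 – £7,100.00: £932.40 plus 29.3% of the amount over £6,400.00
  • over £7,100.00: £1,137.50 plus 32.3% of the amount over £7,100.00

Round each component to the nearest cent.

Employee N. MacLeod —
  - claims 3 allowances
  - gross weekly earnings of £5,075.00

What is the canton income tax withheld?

Canton Income Tax: taxable = £5,075.00 − 3×£253.00 = £4,316.00
  £421.20 + 21.3% × (£4,316.00 − £4,000.00) = £421.20 + 21.3% × £316.00 = £488.51

£488.51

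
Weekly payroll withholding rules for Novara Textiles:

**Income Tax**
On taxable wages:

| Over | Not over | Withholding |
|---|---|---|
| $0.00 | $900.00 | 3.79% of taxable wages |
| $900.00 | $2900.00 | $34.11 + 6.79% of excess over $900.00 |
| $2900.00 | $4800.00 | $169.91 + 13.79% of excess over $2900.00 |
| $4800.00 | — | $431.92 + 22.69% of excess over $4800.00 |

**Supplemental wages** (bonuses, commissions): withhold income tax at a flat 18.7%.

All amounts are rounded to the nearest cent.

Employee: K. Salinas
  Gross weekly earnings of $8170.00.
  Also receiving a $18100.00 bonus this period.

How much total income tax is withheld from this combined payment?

$4581.27

Income Tax: taxable = $8170.00
  $431.92 + 22.69% × ($8170.00 − $4800.00) = $431.92 + 22.69% × $3370.00 = $1196.57
Supplemental (18.7% flat on bonus): 18.7% × $18100.00 = $3384.70
Total income tax: $1196.57 + $3384.70 = $4581.27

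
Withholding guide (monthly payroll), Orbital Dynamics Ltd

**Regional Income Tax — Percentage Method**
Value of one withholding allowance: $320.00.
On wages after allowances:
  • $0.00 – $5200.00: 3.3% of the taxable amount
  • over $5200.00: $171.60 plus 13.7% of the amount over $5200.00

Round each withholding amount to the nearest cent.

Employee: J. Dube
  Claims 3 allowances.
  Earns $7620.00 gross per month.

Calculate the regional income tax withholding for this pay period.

Regional Income Tax: taxable = $7620.00 − 3×$320.00 = $6660.00
  $171.60 + 13.7% × ($6660.00 − $5200.00) = $171.60 + 13.7% × $1460.00 = $371.62

$371.62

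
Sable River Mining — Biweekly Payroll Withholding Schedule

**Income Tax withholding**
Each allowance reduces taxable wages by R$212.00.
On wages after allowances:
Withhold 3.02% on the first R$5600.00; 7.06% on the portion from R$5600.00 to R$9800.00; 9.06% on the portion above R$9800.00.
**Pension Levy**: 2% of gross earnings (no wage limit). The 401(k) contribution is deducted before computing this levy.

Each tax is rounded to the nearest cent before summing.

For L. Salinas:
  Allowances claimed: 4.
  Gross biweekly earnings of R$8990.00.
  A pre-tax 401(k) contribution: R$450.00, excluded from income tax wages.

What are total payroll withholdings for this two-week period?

Income Tax: taxable = R$8990.00 − R$450.00 − 4×R$212.00 = R$7692.00
  R$169.12 + 7.06% × (R$7692.00 − R$5600.00) = R$169.12 + 7.06% × R$2092.00 = R$316.82
Pension Levy: 2% × R$8540.00 = R$170.80
Total: R$316.82 + R$170.80 = R$487.62

R$487.62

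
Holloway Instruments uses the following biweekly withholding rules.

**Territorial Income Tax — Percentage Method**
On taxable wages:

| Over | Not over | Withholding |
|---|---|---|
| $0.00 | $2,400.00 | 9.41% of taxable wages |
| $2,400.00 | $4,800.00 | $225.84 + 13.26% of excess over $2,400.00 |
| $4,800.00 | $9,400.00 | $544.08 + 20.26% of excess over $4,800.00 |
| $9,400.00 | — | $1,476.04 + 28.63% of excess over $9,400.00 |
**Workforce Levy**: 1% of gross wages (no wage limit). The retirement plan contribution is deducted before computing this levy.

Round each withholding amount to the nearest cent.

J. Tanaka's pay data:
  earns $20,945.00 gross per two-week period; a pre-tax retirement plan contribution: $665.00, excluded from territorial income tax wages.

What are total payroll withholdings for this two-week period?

$4,793.78

Territorial Income Tax: taxable = $20,945.00 − $665.00 = $20,280.00
  $1,476.04 + 28.63% × ($20,280.00 − $9,400.00) = $1,476.04 + 28.63% × $10,880.00 = $4,590.98
Workforce Levy: 1% × $20,280.00 = $202.80
Total: $4,590.98 + $202.80 = $4,793.78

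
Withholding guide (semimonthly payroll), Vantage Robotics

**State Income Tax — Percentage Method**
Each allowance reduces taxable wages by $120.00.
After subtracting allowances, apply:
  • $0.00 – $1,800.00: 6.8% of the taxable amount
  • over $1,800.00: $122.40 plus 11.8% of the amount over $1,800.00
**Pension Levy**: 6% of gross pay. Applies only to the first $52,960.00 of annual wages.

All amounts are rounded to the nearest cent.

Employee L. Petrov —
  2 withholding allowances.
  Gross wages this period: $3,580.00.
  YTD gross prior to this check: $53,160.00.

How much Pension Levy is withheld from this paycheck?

Pension Levy: YTD $53,160.00 ≥ cap $52,960.00 → $0.00

$0.00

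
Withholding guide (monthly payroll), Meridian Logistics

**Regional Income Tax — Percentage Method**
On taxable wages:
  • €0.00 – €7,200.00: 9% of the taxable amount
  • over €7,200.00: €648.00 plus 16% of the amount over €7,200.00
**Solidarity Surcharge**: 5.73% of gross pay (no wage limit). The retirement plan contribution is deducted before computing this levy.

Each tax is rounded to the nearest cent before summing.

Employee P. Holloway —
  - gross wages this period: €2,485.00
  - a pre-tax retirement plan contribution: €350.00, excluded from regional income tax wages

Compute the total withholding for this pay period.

Regional Income Tax: taxable = €2,485.00 − €350.00 = €2,135.00
  9% × €2,135.00 = €192.15
Solidarity Surcharge: 5.73% × €2,135.00 = €122.34
Total: €192.15 + €122.34 = €314.49

€314.49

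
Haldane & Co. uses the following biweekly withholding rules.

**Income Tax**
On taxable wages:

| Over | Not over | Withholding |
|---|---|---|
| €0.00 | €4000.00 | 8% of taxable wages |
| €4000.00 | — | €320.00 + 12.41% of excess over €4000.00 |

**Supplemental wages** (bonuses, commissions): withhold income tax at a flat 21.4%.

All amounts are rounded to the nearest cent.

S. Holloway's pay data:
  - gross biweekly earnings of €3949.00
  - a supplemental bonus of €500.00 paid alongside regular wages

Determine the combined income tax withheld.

€422.92

Income Tax: taxable = €3949.00
  8% × €3949.00 = €315.92
Supplemental (21.4% flat on bonus): 21.4% × €500.00 = €107.00
Total income tax: €315.92 + €107.00 = €422.92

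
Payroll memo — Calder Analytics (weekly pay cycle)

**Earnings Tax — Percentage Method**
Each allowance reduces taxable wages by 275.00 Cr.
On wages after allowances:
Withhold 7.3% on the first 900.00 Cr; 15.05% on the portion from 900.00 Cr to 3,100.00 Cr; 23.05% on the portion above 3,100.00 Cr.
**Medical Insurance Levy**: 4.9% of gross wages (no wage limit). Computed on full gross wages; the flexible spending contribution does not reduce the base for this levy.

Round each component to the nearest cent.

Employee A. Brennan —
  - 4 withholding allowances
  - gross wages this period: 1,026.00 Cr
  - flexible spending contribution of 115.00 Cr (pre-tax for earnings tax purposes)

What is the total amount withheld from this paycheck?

Earnings Tax: taxable = 1,026.00 Cr − 115.00 Cr − 4×275.00 Cr = -189.00 Cr
  Taxable ≤ 0 → 0.00 Cr
Medical Insurance Levy: 4.9% × 1,026.00 Cr = 50.27 Cr
Total: 0.00 Cr + 50.27 Cr = 50.27 Cr

50.27 Cr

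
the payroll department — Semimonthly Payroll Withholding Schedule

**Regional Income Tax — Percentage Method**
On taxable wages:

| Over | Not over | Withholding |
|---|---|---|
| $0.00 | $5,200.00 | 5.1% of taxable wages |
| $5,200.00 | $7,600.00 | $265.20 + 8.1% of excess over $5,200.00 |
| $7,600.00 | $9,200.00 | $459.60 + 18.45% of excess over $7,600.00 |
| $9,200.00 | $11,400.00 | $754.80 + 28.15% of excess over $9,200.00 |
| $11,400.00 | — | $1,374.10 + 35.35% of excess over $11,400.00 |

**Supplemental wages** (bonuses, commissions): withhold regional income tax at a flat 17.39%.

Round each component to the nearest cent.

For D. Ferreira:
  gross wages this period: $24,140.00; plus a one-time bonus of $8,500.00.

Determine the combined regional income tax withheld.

Regional Income Tax: taxable = $24,140.00
  $1,374.10 + 35.35% × ($24,140.00 − $11,400.00) = $1,374.10 + 35.35% × $12,740.00 = $5,877.69
Supplemental (17.39% flat on bonus): 17.39% × $8,500.00 = $1,478.15
Total regional income tax: $5,877.69 + $1,478.15 = $7,355.84

$7,355.84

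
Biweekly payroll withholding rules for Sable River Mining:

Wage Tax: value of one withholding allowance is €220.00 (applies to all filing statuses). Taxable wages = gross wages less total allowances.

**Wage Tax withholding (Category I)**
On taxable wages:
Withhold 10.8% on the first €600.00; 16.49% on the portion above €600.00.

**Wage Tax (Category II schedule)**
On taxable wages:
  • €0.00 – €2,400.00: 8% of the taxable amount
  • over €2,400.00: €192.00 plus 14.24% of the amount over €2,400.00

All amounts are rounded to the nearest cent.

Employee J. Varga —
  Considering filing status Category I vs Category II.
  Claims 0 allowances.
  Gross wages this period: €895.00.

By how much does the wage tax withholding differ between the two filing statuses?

€41.85

Wage Tax (Category I): taxable = €895.00
  €64.80 + 16.49% × (€895.00 − €600.00) = €64.80 + 16.49% × €295.00 = €113.45
Wage Tax (Category II): taxable = €895.00
  8% × €895.00 = €71.60
Difference: |€113.45 − €71.60| = €41.85 (higher under Category I)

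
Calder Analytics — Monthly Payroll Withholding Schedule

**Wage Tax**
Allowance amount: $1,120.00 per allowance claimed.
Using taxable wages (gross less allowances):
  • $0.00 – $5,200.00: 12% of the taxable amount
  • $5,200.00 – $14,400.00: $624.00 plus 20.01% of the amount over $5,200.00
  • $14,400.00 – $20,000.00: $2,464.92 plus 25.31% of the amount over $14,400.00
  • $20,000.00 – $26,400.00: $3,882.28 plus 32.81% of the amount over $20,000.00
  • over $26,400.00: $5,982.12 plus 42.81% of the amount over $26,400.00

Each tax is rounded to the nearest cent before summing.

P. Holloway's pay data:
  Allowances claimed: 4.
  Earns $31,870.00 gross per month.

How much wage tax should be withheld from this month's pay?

$6,405.94

Wage Tax: taxable = $31,870.00 − 4×$1,120.00 = $27,390.00
  $5,982.12 + 42.81% × ($27,390.00 − $26,400.00) = $5,982.12 + 42.81% × $990.00 = $6,405.94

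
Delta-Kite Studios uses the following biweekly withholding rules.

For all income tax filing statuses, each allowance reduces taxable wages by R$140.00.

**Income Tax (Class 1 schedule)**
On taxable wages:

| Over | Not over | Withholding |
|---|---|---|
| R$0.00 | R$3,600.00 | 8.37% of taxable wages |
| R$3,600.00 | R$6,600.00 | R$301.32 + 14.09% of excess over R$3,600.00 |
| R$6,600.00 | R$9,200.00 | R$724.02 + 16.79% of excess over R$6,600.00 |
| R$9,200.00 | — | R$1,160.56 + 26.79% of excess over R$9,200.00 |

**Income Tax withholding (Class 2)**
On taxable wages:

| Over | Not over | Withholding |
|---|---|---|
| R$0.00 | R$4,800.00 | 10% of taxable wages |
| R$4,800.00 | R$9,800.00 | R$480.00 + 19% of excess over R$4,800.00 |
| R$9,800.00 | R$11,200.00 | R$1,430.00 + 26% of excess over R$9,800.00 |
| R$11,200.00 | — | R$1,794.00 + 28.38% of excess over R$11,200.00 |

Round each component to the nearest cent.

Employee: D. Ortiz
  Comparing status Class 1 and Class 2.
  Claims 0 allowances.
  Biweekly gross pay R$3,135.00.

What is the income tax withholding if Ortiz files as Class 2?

Income Tax (Class 2): taxable = R$3,135.00
  10% × R$3,135.00 = R$313.50

R$313.50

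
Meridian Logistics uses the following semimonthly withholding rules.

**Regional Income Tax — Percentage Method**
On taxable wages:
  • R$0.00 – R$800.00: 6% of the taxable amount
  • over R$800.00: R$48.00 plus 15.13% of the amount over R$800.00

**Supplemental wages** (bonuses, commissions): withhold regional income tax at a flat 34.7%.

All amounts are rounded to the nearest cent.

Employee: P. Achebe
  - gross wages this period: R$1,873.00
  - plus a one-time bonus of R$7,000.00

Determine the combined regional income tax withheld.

Regional Income Tax: taxable = R$1,873.00
  R$48.00 + 15.13% × (R$1,873.00 − R$800.00) = R$48.00 + 15.13% × R$1,073.00 = R$210.34
Supplemental (34.7% flat on bonus): 34.7% × R$7,000.00 = R$2,429.00
Total regional income tax: R$210.34 + R$2,429.00 = R$2,639.34

R$2,639.34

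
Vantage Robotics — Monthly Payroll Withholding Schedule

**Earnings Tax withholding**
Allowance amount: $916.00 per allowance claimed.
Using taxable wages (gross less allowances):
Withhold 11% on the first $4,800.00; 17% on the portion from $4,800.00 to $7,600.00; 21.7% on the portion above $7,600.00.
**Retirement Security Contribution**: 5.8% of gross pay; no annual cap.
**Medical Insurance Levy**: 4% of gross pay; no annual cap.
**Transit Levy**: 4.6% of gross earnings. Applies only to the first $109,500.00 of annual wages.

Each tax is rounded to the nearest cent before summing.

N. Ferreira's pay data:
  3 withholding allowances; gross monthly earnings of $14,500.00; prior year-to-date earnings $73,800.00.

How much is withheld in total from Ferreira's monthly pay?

$3,992.98

Earnings Tax: taxable = $14,500.00 − 3×$916.00 = $11,752.00
  $1,004.00 + 21.7% × ($11,752.00 − $7,600.00) = $1,004.00 + 21.7% × $4,152.00 = $1,904.98
Retirement Security Contribution: 5.8% × $14,500.00 = $841.00
Medical Insurance Levy: 4% × $14,500.00 = $580.00
Transit Levy: 4.6% × $14,500.00 = $667.00
Total: $1,904.98 + $841.00 + $580.00 + $667.00 = $3,992.98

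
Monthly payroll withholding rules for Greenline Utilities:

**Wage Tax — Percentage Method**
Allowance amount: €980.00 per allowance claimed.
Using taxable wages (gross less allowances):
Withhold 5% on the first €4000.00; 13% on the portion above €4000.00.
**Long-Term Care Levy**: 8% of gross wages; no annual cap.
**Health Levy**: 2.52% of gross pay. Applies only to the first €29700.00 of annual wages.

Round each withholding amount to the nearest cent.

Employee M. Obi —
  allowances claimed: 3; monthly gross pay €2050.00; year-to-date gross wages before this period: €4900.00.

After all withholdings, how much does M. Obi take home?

€1834.34

Wage Tax: taxable = €2050.00 − 3×€980.00 = €-890.00
  Taxable ≤ 0 → €0.00
Long-Term Care Levy: 8% × €2050.00 = €164.00
Health Levy: 2.52% × €2050.00 = €51.66
Total withheld: €0.00 + €164.00 + €51.66 = €215.66
Net pay: €2050.00 − €215.66 = €1834.34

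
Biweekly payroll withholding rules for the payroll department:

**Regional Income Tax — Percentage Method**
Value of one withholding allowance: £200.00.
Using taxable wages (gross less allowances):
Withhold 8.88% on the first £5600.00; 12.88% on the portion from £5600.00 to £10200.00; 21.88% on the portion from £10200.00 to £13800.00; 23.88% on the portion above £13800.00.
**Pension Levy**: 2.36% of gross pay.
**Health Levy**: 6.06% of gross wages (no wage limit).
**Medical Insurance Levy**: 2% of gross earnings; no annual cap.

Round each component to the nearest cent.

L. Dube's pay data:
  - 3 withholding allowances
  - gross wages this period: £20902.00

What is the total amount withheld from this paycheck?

£5608.11

Regional Income Tax: taxable = £20902.00 − 3×£200.00 = £20302.00
  £1877.44 + 23.88% × (£20302.00 − £13800.00) = £1877.44 + 23.88% × £6502.00 = £3430.12
Pension Levy: 2.36% × £20902.00 = £493.29
Health Levy: 6.06% × £20902.00 = £1266.66
Medical Insurance Levy: 2% × £20902.00 = £418.04
Total: £3430.12 + £493.29 + £1266.66 + £418.04 = £5608.11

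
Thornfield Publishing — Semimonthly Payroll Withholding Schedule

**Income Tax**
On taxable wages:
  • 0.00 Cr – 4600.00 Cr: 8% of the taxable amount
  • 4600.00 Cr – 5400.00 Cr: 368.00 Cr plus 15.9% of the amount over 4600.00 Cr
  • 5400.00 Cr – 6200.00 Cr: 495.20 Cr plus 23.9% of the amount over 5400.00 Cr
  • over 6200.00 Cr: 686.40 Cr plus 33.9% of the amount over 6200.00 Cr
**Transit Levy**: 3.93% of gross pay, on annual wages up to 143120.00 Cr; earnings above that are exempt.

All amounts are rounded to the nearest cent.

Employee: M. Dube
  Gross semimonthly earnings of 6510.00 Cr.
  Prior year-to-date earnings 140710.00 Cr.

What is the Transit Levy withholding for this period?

Transit Levy: cap 143120.00 Cr − YTD 140710.00 Cr = 2410.00 Cr subject; 3.93% × 2410.00 Cr = 94.71 Cr

94.71 Cr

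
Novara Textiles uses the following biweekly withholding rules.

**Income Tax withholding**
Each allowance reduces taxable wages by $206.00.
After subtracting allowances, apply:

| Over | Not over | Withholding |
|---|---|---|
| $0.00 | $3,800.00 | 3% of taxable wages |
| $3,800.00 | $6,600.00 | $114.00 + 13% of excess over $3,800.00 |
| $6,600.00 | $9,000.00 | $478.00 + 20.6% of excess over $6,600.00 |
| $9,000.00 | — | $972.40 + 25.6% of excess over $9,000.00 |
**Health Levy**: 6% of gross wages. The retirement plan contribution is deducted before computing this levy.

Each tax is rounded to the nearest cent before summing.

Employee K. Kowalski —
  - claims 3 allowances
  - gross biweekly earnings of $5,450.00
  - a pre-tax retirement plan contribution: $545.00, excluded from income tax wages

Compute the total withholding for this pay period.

$471.61

Income Tax: taxable = $5,450.00 − $545.00 − 3×$206.00 = $4,287.00
  $114.00 + 13% × ($4,287.00 − $3,800.00) = $114.00 + 13% × $487.00 = $177.31
Health Levy: 6% × $4,905.00 = $294.30
Total: $177.31 + $294.30 = $471.61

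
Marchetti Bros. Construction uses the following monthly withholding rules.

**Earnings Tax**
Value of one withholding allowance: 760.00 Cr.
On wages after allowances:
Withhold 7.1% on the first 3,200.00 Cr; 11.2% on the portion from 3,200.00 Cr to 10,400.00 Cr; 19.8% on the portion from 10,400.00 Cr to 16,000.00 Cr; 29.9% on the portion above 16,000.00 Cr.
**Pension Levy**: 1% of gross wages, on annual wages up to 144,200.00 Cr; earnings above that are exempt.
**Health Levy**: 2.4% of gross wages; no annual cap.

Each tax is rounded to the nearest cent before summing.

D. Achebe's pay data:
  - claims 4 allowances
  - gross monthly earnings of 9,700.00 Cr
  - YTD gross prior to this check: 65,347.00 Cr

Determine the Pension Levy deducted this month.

97.00 Cr

Pension Levy: 1% × 9,700.00 Cr = 97.00 Cr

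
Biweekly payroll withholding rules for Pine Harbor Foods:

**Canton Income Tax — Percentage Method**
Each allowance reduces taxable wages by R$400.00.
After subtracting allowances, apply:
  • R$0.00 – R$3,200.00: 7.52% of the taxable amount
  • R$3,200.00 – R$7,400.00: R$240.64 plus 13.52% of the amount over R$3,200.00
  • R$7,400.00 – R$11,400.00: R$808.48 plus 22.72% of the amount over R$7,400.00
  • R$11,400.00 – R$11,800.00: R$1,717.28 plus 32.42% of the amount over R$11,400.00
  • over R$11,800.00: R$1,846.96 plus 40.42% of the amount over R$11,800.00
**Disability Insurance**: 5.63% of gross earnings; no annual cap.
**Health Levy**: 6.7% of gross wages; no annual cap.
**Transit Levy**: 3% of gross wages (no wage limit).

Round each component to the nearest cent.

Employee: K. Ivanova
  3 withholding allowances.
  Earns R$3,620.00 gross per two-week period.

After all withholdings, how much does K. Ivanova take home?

R$2,883.07

Canton Income Tax: taxable = R$3,620.00 − 3×R$400.00 = R$2,420.00
  7.52% × R$2,420.00 = R$181.98
Disability Insurance: 5.63% × R$3,620.00 = R$203.81
Health Levy: 6.7% × R$3,620.00 = R$242.54
Transit Levy: 3% × R$3,620.00 = R$108.60
Total withheld: R$181.98 + R$203.81 + R$242.54 + R$108.60 = R$736.93
Net pay: R$3,620.00 − R$736.93 = R$2,883.07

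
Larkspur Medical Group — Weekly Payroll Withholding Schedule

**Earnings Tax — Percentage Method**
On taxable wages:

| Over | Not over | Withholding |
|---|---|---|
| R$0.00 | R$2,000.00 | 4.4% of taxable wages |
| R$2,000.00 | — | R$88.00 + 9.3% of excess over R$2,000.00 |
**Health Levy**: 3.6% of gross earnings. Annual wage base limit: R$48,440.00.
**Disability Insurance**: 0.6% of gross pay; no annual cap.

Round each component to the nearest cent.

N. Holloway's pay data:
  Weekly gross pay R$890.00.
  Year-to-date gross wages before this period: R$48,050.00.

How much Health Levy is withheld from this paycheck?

Health Levy: cap R$48,440.00 − YTD R$48,050.00 = R$390.00 subject; 3.6% × R$390.00 = R$14.04

R$14.04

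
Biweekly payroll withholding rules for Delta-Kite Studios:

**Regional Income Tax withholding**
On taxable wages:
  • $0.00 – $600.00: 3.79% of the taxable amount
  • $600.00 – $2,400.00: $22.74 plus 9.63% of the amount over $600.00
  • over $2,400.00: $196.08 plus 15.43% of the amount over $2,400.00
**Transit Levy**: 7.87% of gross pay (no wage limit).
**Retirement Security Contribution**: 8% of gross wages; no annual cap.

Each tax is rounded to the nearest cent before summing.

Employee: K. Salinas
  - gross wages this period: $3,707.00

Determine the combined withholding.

$986.05

Regional Income Tax: taxable = $3,707.00
  $196.08 + 15.43% × ($3,707.00 − $2,400.00) = $196.08 + 15.43% × $1,307.00 = $397.75
Transit Levy: 7.87% × $3,707.00 = $291.74
Retirement Security Contribution: 8% × $3,707.00 = $296.56
Total: $397.75 + $291.74 + $296.56 = $986.05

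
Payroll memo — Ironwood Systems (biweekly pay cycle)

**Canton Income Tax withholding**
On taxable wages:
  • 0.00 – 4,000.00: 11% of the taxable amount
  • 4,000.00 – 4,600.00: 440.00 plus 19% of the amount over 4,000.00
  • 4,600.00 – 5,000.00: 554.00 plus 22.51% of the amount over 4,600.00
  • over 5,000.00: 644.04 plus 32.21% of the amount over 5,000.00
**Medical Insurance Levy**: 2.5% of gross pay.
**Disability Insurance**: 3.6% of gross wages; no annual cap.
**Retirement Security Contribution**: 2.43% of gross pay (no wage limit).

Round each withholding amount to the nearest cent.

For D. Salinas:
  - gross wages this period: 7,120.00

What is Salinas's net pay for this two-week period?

Canton Income Tax: taxable = 7,120.00
  644.04 + 32.21% × (7,120.00 − 5,000.00) = 644.04 + 32.21% × 2,120.00 = 1,326.89
Medical Insurance Levy: 2.5% × 7,120.00 = 178.00
Disability Insurance: 3.6% × 7,120.00 = 256.32
Retirement Security Contribution: 2.43% × 7,120.00 = 173.02
Total withheld: 1,326.89 + 178.00 + 256.32 + 173.02 = 1,934.23
Net pay: 7,120.00 − 1,934.23 = 5,185.77

5,185.77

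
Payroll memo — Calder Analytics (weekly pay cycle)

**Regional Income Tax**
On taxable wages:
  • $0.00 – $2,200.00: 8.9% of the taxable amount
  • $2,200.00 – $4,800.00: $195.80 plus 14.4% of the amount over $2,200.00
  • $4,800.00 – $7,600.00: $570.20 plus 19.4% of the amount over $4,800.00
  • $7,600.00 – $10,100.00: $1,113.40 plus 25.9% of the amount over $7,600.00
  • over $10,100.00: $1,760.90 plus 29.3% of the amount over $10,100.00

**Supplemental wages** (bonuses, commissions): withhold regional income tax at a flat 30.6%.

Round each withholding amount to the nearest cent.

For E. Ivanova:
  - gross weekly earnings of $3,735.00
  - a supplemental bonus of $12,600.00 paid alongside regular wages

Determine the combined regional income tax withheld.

$4,272.44

Regional Income Tax: taxable = $3,735.00
  $195.80 + 14.4% × ($3,735.00 − $2,200.00) = $195.80 + 14.4% × $1,535.00 = $416.84
Supplemental (30.6% flat on bonus): 30.6% × $12,600.00 = $3,855.60
Total regional income tax: $416.84 + $3,855.60 = $4,272.44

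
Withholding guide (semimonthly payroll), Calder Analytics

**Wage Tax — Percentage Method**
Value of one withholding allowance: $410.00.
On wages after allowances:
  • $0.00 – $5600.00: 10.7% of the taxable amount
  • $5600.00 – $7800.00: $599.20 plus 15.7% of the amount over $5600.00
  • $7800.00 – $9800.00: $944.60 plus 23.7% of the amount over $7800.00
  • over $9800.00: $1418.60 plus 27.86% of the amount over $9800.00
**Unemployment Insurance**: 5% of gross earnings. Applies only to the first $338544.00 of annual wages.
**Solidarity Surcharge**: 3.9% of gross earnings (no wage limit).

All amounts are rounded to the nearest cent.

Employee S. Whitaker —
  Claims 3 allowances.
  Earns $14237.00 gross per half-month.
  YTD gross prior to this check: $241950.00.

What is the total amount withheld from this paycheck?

Wage Tax: taxable = $14237.00 − 3×$410.00 = $13007.00
  $1418.60 + 27.86% × ($13007.00 − $9800.00) = $1418.60 + 27.86% × $3207.00 = $2312.07
Unemployment Insurance: 5% × $14237.00 = $711.85
Solidarity Surcharge: 3.9% × $14237.00 = $555.24
Total: $2312.07 + $711.85 + $555.24 = $3579.16

$3579.16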